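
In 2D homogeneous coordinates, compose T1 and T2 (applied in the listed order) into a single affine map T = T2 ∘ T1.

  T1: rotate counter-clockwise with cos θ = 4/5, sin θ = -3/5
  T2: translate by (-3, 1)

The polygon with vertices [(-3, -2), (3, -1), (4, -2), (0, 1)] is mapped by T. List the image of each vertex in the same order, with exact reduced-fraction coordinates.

image vertices: (-33/5, 6/5), (-6/5, -8/5), (-1, -3), (-12/5, 9/5)

T1 rotate counter-clockwise with cos θ = 4/5, sin θ = -3/5: (-3, -2) → (-18/5, 1/5); (3, -1) → (9/5, -13/5); (4, -2) → (2, -4); (0, 1) → (3/5, 4/5)
T2 translate by (-3, 1): (-18/5, 1/5) → (-33/5, 6/5); (9/5, -13/5) → (-6/5, -8/5); (2, -4) → (-1, -3); (3/5, 4/5) → (-12/5, 9/5)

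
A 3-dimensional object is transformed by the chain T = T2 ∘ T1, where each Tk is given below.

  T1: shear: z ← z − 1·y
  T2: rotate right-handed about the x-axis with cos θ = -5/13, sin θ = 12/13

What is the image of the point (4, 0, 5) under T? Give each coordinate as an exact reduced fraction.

T1 shear: z ← z − 1·y: (4, 0, 5) → (4, 0, 5)
T2 rotate right-handed about the x-axis with cos θ = -5/13, sin θ = 12/13: (4, 0, 5) → (4, -60/13, -25/13)

T(p) = (4, -60/13, -25/13)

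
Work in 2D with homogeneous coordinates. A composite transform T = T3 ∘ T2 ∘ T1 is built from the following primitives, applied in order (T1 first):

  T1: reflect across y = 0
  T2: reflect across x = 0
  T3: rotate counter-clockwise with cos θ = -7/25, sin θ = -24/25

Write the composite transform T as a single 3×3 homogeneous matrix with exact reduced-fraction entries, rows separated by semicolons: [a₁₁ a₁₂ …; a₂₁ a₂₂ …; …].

T1 = [1 0 0; 0 -1 0; 0 0 1]
T2·T1 = [-1 0 0; 0 -1 0; 0 0 1]
T3·…·T1 = [7/25 -24/25 0; 24/25 7/25 0; 0 0 1]

T = [7/25 -24/25 0; 24/25 7/25 0; 0 0 1]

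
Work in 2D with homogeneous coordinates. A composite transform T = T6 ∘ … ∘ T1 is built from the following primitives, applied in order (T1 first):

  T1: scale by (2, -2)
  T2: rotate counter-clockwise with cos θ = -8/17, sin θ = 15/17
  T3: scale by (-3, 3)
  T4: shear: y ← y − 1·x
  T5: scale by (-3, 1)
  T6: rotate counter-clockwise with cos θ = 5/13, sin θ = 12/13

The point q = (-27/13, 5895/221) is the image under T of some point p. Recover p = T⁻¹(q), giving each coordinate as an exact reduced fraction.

T1 = [2 0 0; 0 -2 0; 0 0 1]
T2·T1 = [-16/17 30/17 0; 30/17 16/17 0; 0 0 1]
T3·…·T1 = [48/17 -90/17 0; 90/17 48/17 0; 0 0 1]
T4·…·T1 = [48/17 -90/17 0; 42/17 138/17 0; 0 0 1]
T5·…·T1 = [-144/17 270/17 0; 42/17 138/17 0; 0 0 1]
T6·…·T1 = [-72/13 -18/13 0; -1518/221 3930/221 0; 0 0 1]
det M = -108; M⁻¹ = [-655/3978 -1/78 0; -253/3978 2/39 0; 0 0 1]
M⁻¹ · (-27/13, 5895/221)ᵀ = (0, 3/2)ᵀ

p = (0, 3/2)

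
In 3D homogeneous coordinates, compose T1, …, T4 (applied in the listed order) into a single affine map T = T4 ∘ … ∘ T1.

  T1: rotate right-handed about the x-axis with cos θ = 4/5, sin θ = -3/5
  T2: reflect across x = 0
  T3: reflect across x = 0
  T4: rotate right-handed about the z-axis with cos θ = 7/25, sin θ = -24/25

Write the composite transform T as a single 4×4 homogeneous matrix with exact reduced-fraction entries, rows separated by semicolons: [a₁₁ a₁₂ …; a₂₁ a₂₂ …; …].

T = [7/25 96/125 72/125 0; -24/25 28/125 21/125 0; 0 -3/5 4/5 0; 0 0 0 1]

T1 = [1 0 0 0; 0 4/5 3/5 0; 0 -3/5 4/5 0; 0 0 0 1]
T2·T1 = [-1 0 0 0; 0 4/5 3/5 0; 0 -3/5 4/5 0; 0 0 0 1]
T3·…·T1 = [1 0 0 0; 0 4/5 3/5 0; 0 -3/5 4/5 0; 0 0 0 1]
T4·…·T1 = [7/25 96/125 72/125 0; -24/25 28/125 21/125 0; 0 -3/5 4/5 0; 0 0 0 1]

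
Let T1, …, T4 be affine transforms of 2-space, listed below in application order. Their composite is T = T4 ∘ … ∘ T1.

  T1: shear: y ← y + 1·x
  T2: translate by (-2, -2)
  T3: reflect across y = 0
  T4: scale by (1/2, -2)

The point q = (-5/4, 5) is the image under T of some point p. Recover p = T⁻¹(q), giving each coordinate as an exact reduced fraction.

p = (-1/2, 5)

T1 = [1 0 0; 1 1 0; 0 0 1]
T2·T1 = [1 0 -2; 1 1 -2; 0 0 1]
T3·…·T1 = [1 0 -2; -1 -1 2; 0 0 1]
T4·…·T1 = [1/2 0 -1; 2 2 -4; 0 0 1]
det M = 1; M⁻¹ = [2 0 2; -2 1/2 0; 0 0 1]
M⁻¹ · (-5/4, 5)ᵀ = (-1/2, 5)ᵀ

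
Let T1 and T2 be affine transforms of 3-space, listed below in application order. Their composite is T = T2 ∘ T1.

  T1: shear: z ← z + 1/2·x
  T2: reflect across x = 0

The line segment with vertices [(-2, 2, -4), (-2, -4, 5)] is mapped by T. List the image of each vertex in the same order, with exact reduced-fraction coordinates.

image vertices: (2, 2, -5), (2, -4, 4)

T1 shear: z ← z + 1/2·x: (-2, 2, -4) → (-2, 2, -5); (-2, -4, 5) → (-2, -4, 4)
T2 reflect across x = 0: (-2, 2, -5) → (2, 2, -5); (-2, -4, 4) → (2, -4, 4)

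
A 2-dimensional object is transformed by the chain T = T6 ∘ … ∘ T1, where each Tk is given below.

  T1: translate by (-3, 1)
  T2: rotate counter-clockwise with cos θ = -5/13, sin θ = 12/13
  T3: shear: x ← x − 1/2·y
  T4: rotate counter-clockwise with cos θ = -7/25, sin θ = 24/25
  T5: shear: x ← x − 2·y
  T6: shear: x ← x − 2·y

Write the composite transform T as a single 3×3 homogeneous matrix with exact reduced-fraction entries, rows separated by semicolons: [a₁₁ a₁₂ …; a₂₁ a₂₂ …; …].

T = [1181/325 1917/650 -5169/650; -348/325 -193/325 851/325; 0 0 1]

T1 = [1 0 -3; 0 1 1; 0 0 1]
T2·T1 = [-5/13 -12/13 3/13; 12/13 -5/13 -41/13; 0 0 1]
T3·…·T1 = [-11/13 -19/26 47/26; 12/13 -5/13 -41/13; 0 0 1]
T4·…·T1 = [-211/325 373/650 1639/650; -348/325 -193/325 851/325; 0 0 1]
T5·…·T1 = [97/65 229/130 -353/130; -348/325 -193/325 851/325; 0 0 1]
T6·…·T1 = [1181/325 1917/650 -5169/650; -348/325 -193/325 851/325; 0 0 1]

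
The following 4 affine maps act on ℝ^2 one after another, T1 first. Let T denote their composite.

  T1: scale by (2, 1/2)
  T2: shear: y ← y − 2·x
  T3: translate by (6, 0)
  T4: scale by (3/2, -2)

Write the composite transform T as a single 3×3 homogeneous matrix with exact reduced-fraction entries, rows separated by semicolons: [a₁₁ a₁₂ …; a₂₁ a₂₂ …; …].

T1 = [2 0 0; 0 1/2 0; 0 0 1]
T2·T1 = [2 0 0; -4 1/2 0; 0 0 1]
T3·…·T1 = [2 0 6; -4 1/2 0; 0 0 1]
T4·…·T1 = [3 0 9; 8 -1 0; 0 0 1]

T = [3 0 9; 8 -1 0; 0 0 1]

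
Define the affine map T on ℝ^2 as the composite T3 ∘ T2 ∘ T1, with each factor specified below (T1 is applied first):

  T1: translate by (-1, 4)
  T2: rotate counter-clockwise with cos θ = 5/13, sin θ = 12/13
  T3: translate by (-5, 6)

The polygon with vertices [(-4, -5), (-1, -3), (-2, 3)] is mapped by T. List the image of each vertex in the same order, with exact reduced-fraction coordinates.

image vertices: (-6, 1), (-87/13, 59/13), (-164/13, 77/13)

T1 translate by (-1, 4): (-4, -5) → (-5, -1); (-1, -3) → (-2, 1); (-2, 3) → (-3, 7)
T2 rotate counter-clockwise with cos θ = 5/13, sin θ = 12/13: (-5, -1) → (-1, -5); (-2, 1) → (-22/13, -19/13); (-3, 7) → (-99/13, -1/13)
T3 translate by (-5, 6): (-1, -5) → (-6, 1); (-22/13, -19/13) → (-87/13, 59/13); (-99/13, -1/13) → (-164/13, 77/13)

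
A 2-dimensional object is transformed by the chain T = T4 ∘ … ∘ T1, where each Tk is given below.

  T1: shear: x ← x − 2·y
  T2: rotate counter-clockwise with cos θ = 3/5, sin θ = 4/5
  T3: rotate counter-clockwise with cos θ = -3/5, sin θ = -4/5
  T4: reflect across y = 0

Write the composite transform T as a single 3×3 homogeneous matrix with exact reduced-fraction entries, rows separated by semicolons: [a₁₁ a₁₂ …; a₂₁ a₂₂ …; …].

T = [7/25 2/5 0; 24/25 -11/5 0; 0 0 1]

T1 = [1 -2 0; 0 1 0; 0 0 1]
T2·T1 = [3/5 -2 0; 4/5 -1 0; 0 0 1]
T3·…·T1 = [7/25 2/5 0; -24/25 11/5 0; 0 0 1]
T4·…·T1 = [7/25 2/5 0; 24/25 -11/5 0; 0 0 1]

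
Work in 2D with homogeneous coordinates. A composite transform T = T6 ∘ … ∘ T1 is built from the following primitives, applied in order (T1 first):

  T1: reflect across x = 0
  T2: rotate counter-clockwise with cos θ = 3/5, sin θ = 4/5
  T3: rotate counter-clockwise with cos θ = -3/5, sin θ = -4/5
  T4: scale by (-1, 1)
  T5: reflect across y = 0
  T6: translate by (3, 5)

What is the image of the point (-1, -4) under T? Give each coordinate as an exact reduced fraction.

T(p) = (164/25, 177/25)

T1 reflect across x = 0: (-1, -4) → (1, -4)
T2 rotate counter-clockwise with cos θ = 3/5, sin θ = 4/5: (1, -4) → (19/5, -8/5)
T3 rotate counter-clockwise with cos θ = -3/5, sin θ = -4/5: (19/5, -8/5) → (-89/25, -52/25)
T4 scale by (-1, 1): (-89/25, -52/25) → (89/25, -52/25)
T5 reflect across y = 0: (89/25, -52/25) → (89/25, 52/25)
T6 translate by (3, 5): (89/25, 52/25) → (164/25, 177/25)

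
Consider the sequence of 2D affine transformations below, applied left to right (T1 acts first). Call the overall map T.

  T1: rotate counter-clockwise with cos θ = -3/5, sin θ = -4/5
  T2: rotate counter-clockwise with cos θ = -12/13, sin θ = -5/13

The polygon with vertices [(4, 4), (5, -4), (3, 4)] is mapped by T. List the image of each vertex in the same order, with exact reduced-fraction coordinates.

T1 rotate counter-clockwise with cos θ = -3/5, sin θ = -4/5: (4, 4) → (4/5, -28/5); (5, -4) → (-31/5, -8/5); (3, 4) → (7/5, -24/5)
T2 rotate counter-clockwise with cos θ = -12/13, sin θ = -5/13: (4/5, -28/5) → (-188/65, 316/65); (-31/5, -8/5) → (332/65, 251/65); (7/5, -24/5) → (-204/65, 253/65)

image vertices: (-188/65, 316/65), (332/65, 251/65), (-204/65, 253/65)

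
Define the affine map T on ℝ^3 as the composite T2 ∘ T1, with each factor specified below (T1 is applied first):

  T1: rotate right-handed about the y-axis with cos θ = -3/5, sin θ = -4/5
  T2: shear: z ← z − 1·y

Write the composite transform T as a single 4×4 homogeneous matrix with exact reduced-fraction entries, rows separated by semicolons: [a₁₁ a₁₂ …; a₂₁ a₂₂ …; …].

T = [-3/5 0 -4/5 0; 0 1 0 0; 4/5 -1 -3/5 0; 0 0 0 1]

T1 = [-3/5 0 -4/5 0; 0 1 0 0; 4/5 0 -3/5 0; 0 0 0 1]
T2·T1 = [-3/5 0 -4/5 0; 0 1 0 0; 4/5 -1 -3/5 0; 0 0 0 1]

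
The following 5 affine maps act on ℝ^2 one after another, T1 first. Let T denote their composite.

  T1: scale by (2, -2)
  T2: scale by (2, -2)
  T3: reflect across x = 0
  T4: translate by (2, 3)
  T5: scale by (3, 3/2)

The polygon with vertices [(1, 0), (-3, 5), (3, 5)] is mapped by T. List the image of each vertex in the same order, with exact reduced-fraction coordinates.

T1 scale by (2, -2): (1, 0) → (2, 0); (-3, 5) → (-6, -10); (3, 5) → (6, -10)
T2 scale by (2, -2): (2, 0) → (4, 0); (-6, -10) → (-12, 20); (6, -10) → (12, 20)
T3 reflect across x = 0: (4, 0) → (-4, 0); (-12, 20) → (12, 20); (12, 20) → (-12, 20)
T4 translate by (2, 3): (-4, 0) → (-2, 3); (12, 20) → (14, 23); (-12, 20) → (-10, 23)
T5 scale by (3, 3/2): (-2, 3) → (-6, 9/2); (14, 23) → (42, 69/2); (-10, 23) → (-30, 69/2)

image vertices: (-6, 9/2), (42, 69/2), (-30, 69/2)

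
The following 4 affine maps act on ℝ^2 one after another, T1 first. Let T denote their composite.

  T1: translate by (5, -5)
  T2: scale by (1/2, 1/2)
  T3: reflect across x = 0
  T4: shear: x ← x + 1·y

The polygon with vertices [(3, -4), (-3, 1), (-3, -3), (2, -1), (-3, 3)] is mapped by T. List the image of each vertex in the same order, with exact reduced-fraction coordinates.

image vertices: (-17/2, -9/2), (-3, -2), (-5, -4), (-13/2, -3), (-2, -1)

T1 translate by (5, -5): (3, -4) → (8, -9); (-3, 1) → (2, -4); (-3, -3) → (2, -8); (2, -1) → (7, -6); (-3, 3) → (2, -2)
T2 scale by (1/2, 1/2): (8, -9) → (4, -9/2); (2, -4) → (1, -2); (2, -8) → (1, -4); (7, -6) → (7/2, -3); (2, -2) → (1, -1)
T3 reflect across x = 0: (4, -9/2) → (-4, -9/2); (1, -2) → (-1, -2); (1, -4) → (-1, -4); (7/2, -3) → (-7/2, -3); (1, -1) → (-1, -1)
T4 shear: x ← x + 1·y: (-4, -9/2) → (-17/2, -9/2); (-1, -2) → (-3, -2); (-1, -4) → (-5, -4); (-7/2, -3) → (-13/2, -3); (-1, -1) → (-2, -1)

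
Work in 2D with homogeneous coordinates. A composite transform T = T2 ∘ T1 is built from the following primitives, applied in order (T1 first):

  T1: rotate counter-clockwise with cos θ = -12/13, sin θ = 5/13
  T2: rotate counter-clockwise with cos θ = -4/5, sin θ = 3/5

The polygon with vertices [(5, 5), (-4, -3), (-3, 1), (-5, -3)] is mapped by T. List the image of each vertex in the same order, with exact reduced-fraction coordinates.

image vertices: (89/13, -23/13), (-60/13, 25/13), (-43/65, 201/65), (-333/65, 181/65)

T1 rotate counter-clockwise with cos θ = -12/13, sin θ = 5/13: (5, 5) → (-85/13, -35/13); (-4, -3) → (63/13, 16/13); (-3, 1) → (31/13, -27/13); (-5, -3) → (75/13, 11/13)
T2 rotate counter-clockwise with cos θ = -4/5, sin θ = 3/5: (-85/13, -35/13) → (89/13, -23/13); (63/13, 16/13) → (-60/13, 25/13); (31/13, -27/13) → (-43/65, 201/65); (75/13, 11/13) → (-333/65, 181/65)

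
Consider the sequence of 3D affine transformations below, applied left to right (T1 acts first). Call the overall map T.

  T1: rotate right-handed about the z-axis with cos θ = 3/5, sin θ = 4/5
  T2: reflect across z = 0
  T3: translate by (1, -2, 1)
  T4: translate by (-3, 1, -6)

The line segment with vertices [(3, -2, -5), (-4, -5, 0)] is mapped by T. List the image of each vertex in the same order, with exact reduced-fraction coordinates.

image vertices: (7/5, 1/5, 0), (-2/5, -36/5, -5)

T1 rotate right-handed about the z-axis with cos θ = 3/5, sin θ = 4/5: (3, -2, -5) → (17/5, 6/5, -5); (-4, -5, 0) → (8/5, -31/5, 0)
T2 reflect across z = 0: (17/5, 6/5, -5) → (17/5, 6/5, 5); (8/5, -31/5, 0) → (8/5, -31/5, 0)
T3 translate by (1, -2, 1): (17/5, 6/5, 5) → (22/5, -4/5, 6); (8/5, -31/5, 0) → (13/5, -41/5, 1)
T4 translate by (-3, 1, -6): (22/5, -4/5, 6) → (7/5, 1/5, 0); (13/5, -41/5, 1) → (-2/5, -36/5, -5)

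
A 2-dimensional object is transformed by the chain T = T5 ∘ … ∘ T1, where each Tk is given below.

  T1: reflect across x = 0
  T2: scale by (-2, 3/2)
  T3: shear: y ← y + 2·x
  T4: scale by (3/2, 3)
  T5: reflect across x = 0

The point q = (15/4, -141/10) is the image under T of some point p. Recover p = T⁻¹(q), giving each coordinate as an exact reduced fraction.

p = (-5/4, 1/5)

T1 = [-1 0 0; 0 1 0; 0 0 1]
T2·T1 = [2 0 0; 0 3/2 0; 0 0 1]
T3·…·T1 = [2 0 0; 4 3/2 0; 0 0 1]
T4·…·T1 = [3 0 0; 12 9/2 0; 0 0 1]
T5·…·T1 = [-3 0 0; 12 9/2 0; 0 0 1]
det M = -27/2; M⁻¹ = [-1/3 0 0; 8/9 2/9 0; 0 0 1]
M⁻¹ · (15/4, -141/10)ᵀ = (-5/4, 1/5)ᵀ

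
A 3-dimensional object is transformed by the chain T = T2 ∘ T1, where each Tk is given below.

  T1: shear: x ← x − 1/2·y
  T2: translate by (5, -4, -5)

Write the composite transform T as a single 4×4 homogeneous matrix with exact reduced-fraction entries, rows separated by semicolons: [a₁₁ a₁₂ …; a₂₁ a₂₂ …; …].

T = [1 -1/2 0 5; 0 1 0 -4; 0 0 1 -5; 0 0 0 1]

T1 = [1 -1/2 0 0; 0 1 0 0; 0 0 1 0; 0 0 0 1]
T2·T1 = [1 -1/2 0 5; 0 1 0 -4; 0 0 1 -5; 0 0 0 1]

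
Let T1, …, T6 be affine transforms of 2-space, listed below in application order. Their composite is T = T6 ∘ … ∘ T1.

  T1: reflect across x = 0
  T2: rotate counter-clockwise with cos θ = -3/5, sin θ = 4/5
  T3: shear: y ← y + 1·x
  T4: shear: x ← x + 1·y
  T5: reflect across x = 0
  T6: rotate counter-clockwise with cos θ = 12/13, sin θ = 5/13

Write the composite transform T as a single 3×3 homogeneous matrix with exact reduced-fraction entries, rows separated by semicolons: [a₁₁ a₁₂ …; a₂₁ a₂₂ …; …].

T = [-19/65 167/65 0; -22/65 -29/65 0; 0 0 1]

T1 = [-1 0 0; 0 1 0; 0 0 1]
T2·T1 = [3/5 -4/5 0; -4/5 -3/5 0; 0 0 1]
T3·…·T1 = [3/5 -4/5 0; -1/5 -7/5 0; 0 0 1]
T4·…·T1 = [2/5 -11/5 0; -1/5 -7/5 0; 0 0 1]
T5·…·T1 = [-2/5 11/5 0; -1/5 -7/5 0; 0 0 1]
T6·…·T1 = [-19/65 167/65 0; -22/65 -29/65 0; 0 0 1]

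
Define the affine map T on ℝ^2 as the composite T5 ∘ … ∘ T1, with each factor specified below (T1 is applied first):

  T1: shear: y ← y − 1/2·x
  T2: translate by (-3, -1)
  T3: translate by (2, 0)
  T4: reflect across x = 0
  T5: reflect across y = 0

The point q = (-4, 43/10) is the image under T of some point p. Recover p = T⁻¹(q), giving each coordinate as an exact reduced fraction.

p = (5, -4/5)

T1 = [1 0 0; -1/2 1 0; 0 0 1]
T2·T1 = [1 0 -3; -1/2 1 -1; 0 0 1]
T3·…·T1 = [1 0 -1; -1/2 1 -1; 0 0 1]
T4·…·T1 = [-1 0 1; -1/2 1 -1; 0 0 1]
T5·…·T1 = [-1 0 1; 1/2 -1 1; 0 0 1]
det M = 1; M⁻¹ = [-1 0 1; -1/2 -1 3/2; 0 0 1]
M⁻¹ · (-4, 43/10)ᵀ = (5, -4/5)ᵀ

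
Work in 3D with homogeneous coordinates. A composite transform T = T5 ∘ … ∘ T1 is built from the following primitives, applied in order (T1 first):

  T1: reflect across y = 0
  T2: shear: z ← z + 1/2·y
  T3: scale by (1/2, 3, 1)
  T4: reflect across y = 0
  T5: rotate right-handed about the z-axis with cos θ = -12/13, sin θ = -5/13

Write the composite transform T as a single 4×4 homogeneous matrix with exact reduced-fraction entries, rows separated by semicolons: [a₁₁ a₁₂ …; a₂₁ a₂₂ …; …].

T1 = [1 0 0 0; 0 -1 0 0; 0 0 1 0; 0 0 0 1]
T2·T1 = [1 0 0 0; 0 -1 0 0; 0 -1/2 1 0; 0 0 0 1]
T3·…·T1 = [1/2 0 0 0; 0 -3 0 0; 0 -1/2 1 0; 0 0 0 1]
T4·…·T1 = [1/2 0 0 0; 0 3 0 0; 0 -1/2 1 0; 0 0 0 1]
T5·…·T1 = [-6/13 15/13 0 0; -5/26 -36/13 0 0; 0 -1/2 1 0; 0 0 0 1]

T = [-6/13 15/13 0 0; -5/26 -36/13 0 0; 0 -1/2 1 0; 0 0 0 1]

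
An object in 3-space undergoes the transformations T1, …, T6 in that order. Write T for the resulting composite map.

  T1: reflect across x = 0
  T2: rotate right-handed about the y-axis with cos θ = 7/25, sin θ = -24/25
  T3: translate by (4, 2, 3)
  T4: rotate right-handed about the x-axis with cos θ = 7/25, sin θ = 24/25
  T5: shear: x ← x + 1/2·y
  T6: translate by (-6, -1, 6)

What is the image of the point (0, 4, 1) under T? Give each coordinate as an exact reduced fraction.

T1 reflect across x = 0: (0, 4, 1) → (0, 4, 1)
T2 rotate right-handed about the y-axis with cos θ = 7/25, sin θ = -24/25: (0, 4, 1) → (-24/25, 4, 7/25)
T3 translate by (4, 2, 3): (-24/25, 4, 7/25) → (76/25, 6, 82/25)
T4 rotate right-handed about the x-axis with cos θ = 7/25, sin θ = 24/25: (76/25, 6, 82/25) → (76/25, -918/625, 4174/625)
T5 shear: x ← x + 1/2·y: (76/25, -918/625, 4174/625) → (1441/625, -918/625, 4174/625)
T6 translate by (-6, -1, 6): (1441/625, -918/625, 4174/625) → (-2309/625, -1543/625, 7924/625)

T(p) = (-2309/625, -1543/625, 7924/625)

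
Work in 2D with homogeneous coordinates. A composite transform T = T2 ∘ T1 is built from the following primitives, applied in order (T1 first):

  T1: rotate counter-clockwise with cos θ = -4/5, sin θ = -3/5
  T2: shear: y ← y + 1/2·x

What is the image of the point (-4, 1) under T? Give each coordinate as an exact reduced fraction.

T(p) = (19/5, 7/2)

T1 rotate counter-clockwise with cos θ = -4/5, sin θ = -3/5: (-4, 1) → (19/5, 8/5)
T2 shear: y ← y + 1/2·x: (19/5, 8/5) → (19/5, 7/2)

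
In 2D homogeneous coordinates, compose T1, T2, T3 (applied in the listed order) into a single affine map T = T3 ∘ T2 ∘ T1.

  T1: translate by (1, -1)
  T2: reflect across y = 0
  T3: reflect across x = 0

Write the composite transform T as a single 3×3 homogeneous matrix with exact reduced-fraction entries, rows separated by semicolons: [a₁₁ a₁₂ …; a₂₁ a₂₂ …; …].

T = [-1 0 -1; 0 -1 1; 0 0 1]

T1 = [1 0 1; 0 1 -1; 0 0 1]
T2·T1 = [1 0 1; 0 -1 1; 0 0 1]
T3·…·T1 = [-1 0 -1; 0 -1 1; 0 0 1]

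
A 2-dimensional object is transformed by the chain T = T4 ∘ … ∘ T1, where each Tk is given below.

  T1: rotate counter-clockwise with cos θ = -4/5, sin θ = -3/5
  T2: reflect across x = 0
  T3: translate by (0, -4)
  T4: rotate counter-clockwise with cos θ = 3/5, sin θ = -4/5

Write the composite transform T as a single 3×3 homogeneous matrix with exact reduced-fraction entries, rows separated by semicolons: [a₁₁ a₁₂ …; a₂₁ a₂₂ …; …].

T1 = [-4/5 3/5 0; -3/5 -4/5 0; 0 0 1]
T2·T1 = [4/5 -3/5 0; -3/5 -4/5 0; 0 0 1]
T3·…·T1 = [4/5 -3/5 0; -3/5 -4/5 -4; 0 0 1]
T4·…·T1 = [0 -1 -16/5; -1 0 -12/5; 0 0 1]

T = [0 -1 -16/5; -1 0 -12/5; 0 0 1]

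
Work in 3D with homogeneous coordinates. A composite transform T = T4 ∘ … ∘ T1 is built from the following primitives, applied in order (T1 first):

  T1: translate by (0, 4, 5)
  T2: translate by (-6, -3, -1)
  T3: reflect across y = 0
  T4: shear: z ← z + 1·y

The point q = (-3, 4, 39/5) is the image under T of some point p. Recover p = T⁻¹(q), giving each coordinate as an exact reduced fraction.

p = (3, -5, -1/5)

T1 = [1 0 0 0; 0 1 0 4; 0 0 1 5; 0 0 0 1]
T2·T1 = [1 0 0 -6; 0 1 0 1; 0 0 1 4; 0 0 0 1]
T3·…·T1 = [1 0 0 -6; 0 -1 0 -1; 0 0 1 4; 0 0 0 1]
T4·…·T1 = [1 0 0 -6; 0 -1 0 -1; 0 -1 1 3; 0 0 0 1]
det M = -1; M⁻¹ = [1 0 0 6; 0 -1 0 -1; 0 -1 1 -4; 0 0 0 1]
M⁻¹ · (-3, 4, 39/5)ᵀ = (3, -5, -1/5)ᵀ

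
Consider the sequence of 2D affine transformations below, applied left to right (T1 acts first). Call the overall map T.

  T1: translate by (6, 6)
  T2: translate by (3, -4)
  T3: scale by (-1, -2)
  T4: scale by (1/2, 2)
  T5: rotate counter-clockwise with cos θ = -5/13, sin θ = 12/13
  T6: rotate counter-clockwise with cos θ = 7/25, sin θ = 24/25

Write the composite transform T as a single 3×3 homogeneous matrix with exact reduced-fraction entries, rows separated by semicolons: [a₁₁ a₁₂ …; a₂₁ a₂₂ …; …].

T = [323/650 -144/325 2331/650; 18/325 1292/325 2746/325; 0 0 1]

T1 = [1 0 6; 0 1 6; 0 0 1]
T2·T1 = [1 0 9; 0 1 2; 0 0 1]
T3·…·T1 = [-1 0 -9; 0 -2 -4; 0 0 1]
T4·…·T1 = [-1/2 0 -9/2; 0 -4 -8; 0 0 1]
T5·…·T1 = [5/26 48/13 237/26; -6/13 20/13 -14/13; 0 0 1]
T6·…·T1 = [323/650 -144/325 2331/650; 18/325 1292/325 2746/325; 0 0 1]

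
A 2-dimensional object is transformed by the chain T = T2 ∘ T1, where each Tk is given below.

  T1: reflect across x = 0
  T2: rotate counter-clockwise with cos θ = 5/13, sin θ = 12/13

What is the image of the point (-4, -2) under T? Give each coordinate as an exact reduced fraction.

T(p) = (44/13, 38/13)

T1 reflect across x = 0: (-4, -2) → (4, -2)
T2 rotate counter-clockwise with cos θ = 5/13, sin θ = 12/13: (4, -2) → (44/13, 38/13)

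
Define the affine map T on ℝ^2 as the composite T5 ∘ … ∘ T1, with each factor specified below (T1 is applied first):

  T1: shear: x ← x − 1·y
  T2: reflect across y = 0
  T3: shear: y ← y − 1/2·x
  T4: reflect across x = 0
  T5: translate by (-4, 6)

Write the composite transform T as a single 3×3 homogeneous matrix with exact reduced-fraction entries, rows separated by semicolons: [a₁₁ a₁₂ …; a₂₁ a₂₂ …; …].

T = [-1 1 -4; -1/2 -1/2 6; 0 0 1]

T1 = [1 -1 0; 0 1 0; 0 0 1]
T2·T1 = [1 -1 0; 0 -1 0; 0 0 1]
T3·…·T1 = [1 -1 0; -1/2 -1/2 0; 0 0 1]
T4·…·T1 = [-1 1 0; -1/2 -1/2 0; 0 0 1]
T5·…·T1 = [-1 1 -4; -1/2 -1/2 6; 0 0 1]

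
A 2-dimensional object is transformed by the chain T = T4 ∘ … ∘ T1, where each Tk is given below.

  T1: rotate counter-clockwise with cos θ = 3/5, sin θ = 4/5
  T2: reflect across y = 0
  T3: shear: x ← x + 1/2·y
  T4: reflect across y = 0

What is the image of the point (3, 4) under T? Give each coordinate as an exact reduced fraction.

T1 rotate counter-clockwise with cos θ = 3/5, sin θ = 4/5: (3, 4) → (-7/5, 24/5)
T2 reflect across y = 0: (-7/5, 24/5) → (-7/5, -24/5)
T3 shear: x ← x + 1/2·y: (-7/5, -24/5) → (-19/5, -24/5)
T4 reflect across y = 0: (-19/5, -24/5) → (-19/5, 24/5)

T(p) = (-19/5, 24/5)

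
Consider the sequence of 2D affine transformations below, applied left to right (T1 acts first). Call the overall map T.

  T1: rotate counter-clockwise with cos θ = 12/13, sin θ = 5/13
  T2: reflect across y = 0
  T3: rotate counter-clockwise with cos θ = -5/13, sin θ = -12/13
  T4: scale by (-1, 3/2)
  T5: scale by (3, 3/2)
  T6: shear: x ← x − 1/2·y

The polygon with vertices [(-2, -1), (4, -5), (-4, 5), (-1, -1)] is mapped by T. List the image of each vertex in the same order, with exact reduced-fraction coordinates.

T1 rotate counter-clockwise with cos θ = 12/13, sin θ = 5/13: (-2, -1) → (-19/13, -22/13); (4, -5) → (73/13, -40/13); (-4, 5) → (-73/13, 40/13); (-1, -1) → (-7/13, -17/13)
T2 reflect across y = 0: (-19/13, -22/13) → (-19/13, 22/13); (73/13, -40/13) → (73/13, 40/13); (-73/13, 40/13) → (-73/13, -40/13); (-7/13, -17/13) → (-7/13, 17/13)
T3 rotate counter-clockwise with cos θ = -5/13, sin θ = -12/13: (-19/13, 22/13) → (359/169, 118/169); (73/13, 40/13) → (115/169, -1076/169); (-73/13, -40/13) → (-115/169, 1076/169); (-7/13, 17/13) → (239/169, -1/169)
T4 scale by (-1, 3/2): (359/169, 118/169) → (-359/169, 177/169); (115/169, -1076/169) → (-115/169, -1614/169); (-115/169, 1076/169) → (115/169, 1614/169); (239/169, -1/169) → (-239/169, -3/338)
T5 scale by (3, 3/2): (-359/169, 177/169) → (-1077/169, 531/338); (-115/169, -1614/169) → (-345/169, -2421/169); (115/169, 1614/169) → (345/169, 2421/169); (-239/169, -3/338) → (-717/169, -9/676)
T6 shear: x ← x − 1/2·y: (-1077/169, 531/338) → (-4839/676, 531/338); (-345/169, -2421/169) → (1731/338, -2421/169); (345/169, 2421/169) → (-1731/338, 2421/169); (-717/169, -9/676) → (-5727/1352, -9/676)

image vertices: (-4839/676, 531/338), (1731/338, -2421/169), (-1731/338, 2421/169), (-5727/1352, -9/676)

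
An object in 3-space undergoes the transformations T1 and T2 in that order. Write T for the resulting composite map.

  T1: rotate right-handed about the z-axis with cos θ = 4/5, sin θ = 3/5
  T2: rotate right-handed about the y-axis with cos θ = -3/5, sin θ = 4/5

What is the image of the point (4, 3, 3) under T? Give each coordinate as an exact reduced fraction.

T(p) = (39/25, 24/5, -73/25)

T1 rotate right-handed about the z-axis with cos θ = 4/5, sin θ = 3/5: (4, 3, 3) → (7/5, 24/5, 3)
T2 rotate right-handed about the y-axis with cos θ = -3/5, sin θ = 4/5: (7/5, 24/5, 3) → (39/25, 24/5, -73/25)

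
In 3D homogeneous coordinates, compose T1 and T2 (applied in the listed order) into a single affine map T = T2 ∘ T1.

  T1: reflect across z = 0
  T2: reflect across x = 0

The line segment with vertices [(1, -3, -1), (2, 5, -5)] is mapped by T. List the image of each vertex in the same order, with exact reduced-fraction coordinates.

image vertices: (-1, -3, 1), (-2, 5, 5)

T1 reflect across z = 0: (1, -3, -1) → (1, -3, 1); (2, 5, -5) → (2, 5, 5)
T2 reflect across x = 0: (1, -3, 1) → (-1, -3, 1); (2, 5, 5) → (-2, 5, 5)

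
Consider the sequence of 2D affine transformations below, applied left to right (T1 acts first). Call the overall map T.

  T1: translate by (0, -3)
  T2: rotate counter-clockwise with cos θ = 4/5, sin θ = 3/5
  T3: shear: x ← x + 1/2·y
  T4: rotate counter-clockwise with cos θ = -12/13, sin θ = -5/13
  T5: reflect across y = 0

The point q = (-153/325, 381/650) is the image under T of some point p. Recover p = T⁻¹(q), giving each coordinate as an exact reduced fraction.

p = (3/5, 3)

T1 = [1 0 0; 0 1 -3; 0 0 1]
T2·T1 = [4/5 -3/5 9/5; 3/5 4/5 -12/5; 0 0 1]
T3·…·T1 = [11/10 -1/5 3/5; 3/5 4/5 -12/5; 0 0 1]
T4·…·T1 = [-51/65 32/65 -96/65; -127/130 -43/65 129/65; 0 0 1]
T5·…·T1 = [-51/65 32/65 -96/65; 127/130 43/65 -129/65; 0 0 1]
det M = -1; M⁻¹ = [-43/65 32/65 0; 127/130 51/65 3; 0 0 1]
M⁻¹ · (-153/325, 381/650)ᵀ = (3/5, 3)ᵀ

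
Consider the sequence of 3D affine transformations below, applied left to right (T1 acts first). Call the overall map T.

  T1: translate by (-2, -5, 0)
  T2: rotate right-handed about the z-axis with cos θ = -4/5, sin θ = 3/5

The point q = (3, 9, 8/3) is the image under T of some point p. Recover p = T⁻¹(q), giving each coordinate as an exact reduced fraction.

p = (5, -4, 8/3)

T1 = [1 0 0 -2; 0 1 0 -5; 0 0 1 0; 0 0 0 1]
T2·T1 = [-4/5 -3/5 0 23/5; 3/5 -4/5 0 14/5; 0 0 1 0; 0 0 0 1]
det M = 1; M⁻¹ = [-4/5 3/5 0 2; -3/5 -4/5 0 5; 0 0 1 0; 0 0 0 1]
M⁻¹ · (3, 9, 8/3)ᵀ = (5, -4, 8/3)ᵀ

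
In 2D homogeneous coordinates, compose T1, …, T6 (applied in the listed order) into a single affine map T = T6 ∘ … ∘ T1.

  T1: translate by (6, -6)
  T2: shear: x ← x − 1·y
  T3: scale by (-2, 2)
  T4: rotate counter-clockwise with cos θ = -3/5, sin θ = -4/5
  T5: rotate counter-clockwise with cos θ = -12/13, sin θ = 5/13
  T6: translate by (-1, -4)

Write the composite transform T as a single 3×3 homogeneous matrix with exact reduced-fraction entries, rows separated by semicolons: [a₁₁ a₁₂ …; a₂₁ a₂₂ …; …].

T1 = [1 0 6; 0 1 -6; 0 0 1]
T2·T1 = [1 -1 12; 0 1 -6; 0 0 1]
T3·…·T1 = [-2 2 -24; 0 2 -12; 0 0 1]
T4·…·T1 = [6/5 2/5 24/5; 8/5 -14/5 132/5; 0 0 1]
T5·…·T1 = [-112/65 46/65 -948/65; -66/65 178/65 -1464/65; 0 0 1]
T6·…·T1 = [-112/65 46/65 -1013/65; -66/65 178/65 -1724/65; 0 0 1]

T = [-112/65 46/65 -1013/65; -66/65 178/65 -1724/65; 0 0 1]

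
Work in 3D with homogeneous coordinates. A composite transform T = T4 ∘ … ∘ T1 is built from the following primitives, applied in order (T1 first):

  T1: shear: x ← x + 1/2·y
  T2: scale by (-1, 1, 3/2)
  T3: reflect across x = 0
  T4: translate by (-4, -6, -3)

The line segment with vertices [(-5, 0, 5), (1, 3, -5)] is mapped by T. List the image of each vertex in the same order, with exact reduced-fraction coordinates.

image vertices: (-9, -6, 9/2), (-3/2, -3, -21/2)

T1 shear: x ← x + 1/2·y: (-5, 0, 5) → (-5, 0, 5); (1, 3, -5) → (5/2, 3, -5)
T2 scale by (-1, 1, 3/2): (-5, 0, 5) → (5, 0, 15/2); (5/2, 3, -5) → (-5/2, 3, -15/2)
T3 reflect across x = 0: (5, 0, 15/2) → (-5, 0, 15/2); (-5/2, 3, -15/2) → (5/2, 3, -15/2)
T4 translate by (-4, -6, -3): (-5, 0, 15/2) → (-9, -6, 9/2); (5/2, 3, -15/2) → (-3/2, -3, -21/2)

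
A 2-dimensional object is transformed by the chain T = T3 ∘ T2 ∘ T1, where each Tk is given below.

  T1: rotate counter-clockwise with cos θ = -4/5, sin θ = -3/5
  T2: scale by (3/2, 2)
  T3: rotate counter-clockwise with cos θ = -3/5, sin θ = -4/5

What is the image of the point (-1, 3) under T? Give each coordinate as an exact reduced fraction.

T(p) = (-261/50, -24/25)

T1 rotate counter-clockwise with cos θ = -4/5, sin θ = -3/5: (-1, 3) → (13/5, -9/5)
T2 scale by (3/2, 2): (13/5, -9/5) → (39/10, -18/5)
T3 rotate counter-clockwise with cos θ = -3/5, sin θ = -4/5: (39/10, -18/5) → (-261/50, -24/25)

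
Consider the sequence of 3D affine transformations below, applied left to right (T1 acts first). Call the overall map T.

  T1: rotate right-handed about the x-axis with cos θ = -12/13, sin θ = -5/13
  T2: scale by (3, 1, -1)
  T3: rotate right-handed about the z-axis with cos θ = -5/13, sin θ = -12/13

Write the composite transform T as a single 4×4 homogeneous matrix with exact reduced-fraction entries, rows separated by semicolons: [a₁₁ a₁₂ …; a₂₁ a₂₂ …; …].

T = [-15/13 -144/169 60/169 0; -36/13 60/169 -25/169 0; 0 5/13 12/13 0; 0 0 0 1]

T1 = [1 0 0 0; 0 -12/13 5/13 0; 0 -5/13 -12/13 0; 0 0 0 1]
T2·T1 = [3 0 0 0; 0 -12/13 5/13 0; 0 5/13 12/13 0; 0 0 0 1]
T3·…·T1 = [-15/13 -144/169 60/169 0; -36/13 60/169 -25/169 0; 0 5/13 12/13 0; 0 0 0 1]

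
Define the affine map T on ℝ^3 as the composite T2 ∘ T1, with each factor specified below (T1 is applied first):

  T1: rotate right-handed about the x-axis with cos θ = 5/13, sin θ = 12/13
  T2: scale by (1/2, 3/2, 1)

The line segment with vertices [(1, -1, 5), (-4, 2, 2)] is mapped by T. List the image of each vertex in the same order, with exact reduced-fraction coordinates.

image vertices: (1/2, -15/2, 1), (-2, -21/13, 34/13)

T1 rotate right-handed about the x-axis with cos θ = 5/13, sin θ = 12/13: (1, -1, 5) → (1, -5, 1); (-4, 2, 2) → (-4, -14/13, 34/13)
T2 scale by (1/2, 3/2, 1): (1, -5, 1) → (1/2, -15/2, 1); (-4, -14/13, 34/13) → (-2, -21/13, 34/13)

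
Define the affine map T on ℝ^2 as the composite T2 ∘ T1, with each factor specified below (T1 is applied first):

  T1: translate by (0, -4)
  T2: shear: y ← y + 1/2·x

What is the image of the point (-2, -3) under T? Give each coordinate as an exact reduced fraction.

T1 translate by (0, -4): (-2, -3) → (-2, -7)
T2 shear: y ← y + 1/2·x: (-2, -7) → (-2, -8)

T(p) = (-2, -8)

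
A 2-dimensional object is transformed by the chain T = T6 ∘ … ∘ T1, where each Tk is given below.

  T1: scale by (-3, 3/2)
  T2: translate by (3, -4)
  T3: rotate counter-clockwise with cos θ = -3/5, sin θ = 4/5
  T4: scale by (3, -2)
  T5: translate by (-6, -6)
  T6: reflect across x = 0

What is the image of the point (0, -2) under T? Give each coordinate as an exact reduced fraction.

T1 scale by (-3, 3/2): (0, -2) → (0, -3)
T2 translate by (3, -4): (0, -3) → (3, -7)
T3 rotate counter-clockwise with cos θ = -3/5, sin θ = 4/5: (3, -7) → (19/5, 33/5)
T4 scale by (3, -2): (19/5, 33/5) → (57/5, -66/5)
T5 translate by (-6, -6): (57/5, -66/5) → (27/5, -96/5)
T6 reflect across x = 0: (27/5, -96/5) → (-27/5, -96/5)

T(p) = (-27/5, -96/5)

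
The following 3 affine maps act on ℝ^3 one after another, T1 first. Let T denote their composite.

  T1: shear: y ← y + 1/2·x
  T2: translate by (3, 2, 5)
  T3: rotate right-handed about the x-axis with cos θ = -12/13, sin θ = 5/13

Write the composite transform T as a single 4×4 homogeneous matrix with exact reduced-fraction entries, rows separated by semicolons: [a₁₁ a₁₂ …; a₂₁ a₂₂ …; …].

T1 = [1 0 0 0; 1/2 1 0 0; 0 0 1 0; 0 0 0 1]
T2·T1 = [1 0 0 3; 1/2 1 0 2; 0 0 1 5; 0 0 0 1]
T3·…·T1 = [1 0 0 3; -6/13 -12/13 -5/13 -49/13; 5/26 5/13 -12/13 -50/13; 0 0 0 1]

T = [1 0 0 3; -6/13 -12/13 -5/13 -49/13; 5/26 5/13 -12/13 -50/13; 0 0 0 1]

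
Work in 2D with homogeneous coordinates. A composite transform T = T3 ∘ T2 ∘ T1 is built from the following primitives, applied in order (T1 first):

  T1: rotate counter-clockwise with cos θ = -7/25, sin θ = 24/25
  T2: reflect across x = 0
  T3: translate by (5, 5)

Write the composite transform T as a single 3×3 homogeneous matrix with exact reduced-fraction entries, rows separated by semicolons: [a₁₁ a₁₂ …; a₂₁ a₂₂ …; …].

T1 = [-7/25 -24/25 0; 24/25 -7/25 0; 0 0 1]
T2·T1 = [7/25 24/25 0; 24/25 -7/25 0; 0 0 1]
T3·…·T1 = [7/25 24/25 5; 24/25 -7/25 5; 0 0 1]

T = [7/25 24/25 5; 24/25 -7/25 5; 0 0 1]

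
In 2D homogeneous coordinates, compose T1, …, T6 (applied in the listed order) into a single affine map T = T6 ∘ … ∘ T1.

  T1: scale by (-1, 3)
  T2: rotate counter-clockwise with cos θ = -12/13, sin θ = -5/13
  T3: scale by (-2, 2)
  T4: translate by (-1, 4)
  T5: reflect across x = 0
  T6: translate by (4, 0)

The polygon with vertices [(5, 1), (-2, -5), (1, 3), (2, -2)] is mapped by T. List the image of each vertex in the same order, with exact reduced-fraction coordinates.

image vertices: (215/13, 30/13), (-133/13, 392/13), (179/13, -154/13), (53/13, 216/13)

T1 scale by (-1, 3): (5, 1) → (-5, 3); (-2, -5) → (2, -15); (1, 3) → (-1, 9); (2, -2) → (-2, -6)
T2 rotate counter-clockwise with cos θ = -12/13, sin θ = -5/13: (-5, 3) → (75/13, -11/13); (2, -15) → (-99/13, 170/13); (-1, 9) → (57/13, -103/13); (-2, -6) → (-6/13, 82/13)
T3 scale by (-2, 2): (75/13, -11/13) → (-150/13, -22/13); (-99/13, 170/13) → (198/13, 340/13); (57/13, -103/13) → (-114/13, -206/13); (-6/13, 82/13) → (12/13, 164/13)
T4 translate by (-1, 4): (-150/13, -22/13) → (-163/13, 30/13); (198/13, 340/13) → (185/13, 392/13); (-114/13, -206/13) → (-127/13, -154/13); (12/13, 164/13) → (-1/13, 216/13)
T5 reflect across x = 0: (-163/13, 30/13) → (163/13, 30/13); (185/13, 392/13) → (-185/13, 392/13); (-127/13, -154/13) → (127/13, -154/13); (-1/13, 216/13) → (1/13, 216/13)
T6 translate by (4, 0): (163/13, 30/13) → (215/13, 30/13); (-185/13, 392/13) → (-133/13, 392/13); (127/13, -154/13) → (179/13, -154/13); (1/13, 216/13) → (53/13, 216/13)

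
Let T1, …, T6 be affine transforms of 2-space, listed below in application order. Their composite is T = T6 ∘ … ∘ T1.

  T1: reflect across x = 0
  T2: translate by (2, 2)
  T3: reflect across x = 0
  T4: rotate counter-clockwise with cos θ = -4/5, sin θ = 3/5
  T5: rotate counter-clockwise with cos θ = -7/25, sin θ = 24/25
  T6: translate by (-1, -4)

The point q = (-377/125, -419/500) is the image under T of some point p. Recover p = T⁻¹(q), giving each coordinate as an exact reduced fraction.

T1 = [-1 0 0; 0 1 0; 0 0 1]
T2·T1 = [-1 0 2; 0 1 2; 0 0 1]
T3·…·T1 = [1 0 -2; 0 1 2; 0 0 1]
T4·…·T1 = [-4/5 -3/5 2/5; 3/5 -4/5 -14/5; 0 0 1]
T5·…·T1 = [-44/125 117/125 322/125; -117/125 -44/125 146/125; 0 0 1]
T6·…·T1 = [-44/125 117/125 197/125; -117/125 -44/125 -354/125; 0 0 1]
det M = 1; M⁻¹ = [-44/125 -117/125 -262/125; 117/125 -44/125 -309/125; 0 0 1]
M⁻¹ · (-377/125, -419/500)ᵀ = (-1/4, -5)ᵀ

p = (-1/4, -5)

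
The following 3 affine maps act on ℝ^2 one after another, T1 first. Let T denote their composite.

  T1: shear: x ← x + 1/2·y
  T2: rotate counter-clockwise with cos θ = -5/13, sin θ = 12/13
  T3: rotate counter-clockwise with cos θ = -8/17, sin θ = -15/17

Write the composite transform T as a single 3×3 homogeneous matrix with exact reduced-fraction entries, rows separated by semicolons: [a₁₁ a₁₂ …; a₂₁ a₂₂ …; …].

T = [220/221 131/221 0; -21/221 419/442 0; 0 0 1]

T1 = [1 1/2 0; 0 1 0; 0 0 1]
T2·T1 = [-5/13 -29/26 0; 12/13 1/13 0; 0 0 1]
T3·…·T1 = [220/221 131/221 0; -21/221 419/442 0; 0 0 1]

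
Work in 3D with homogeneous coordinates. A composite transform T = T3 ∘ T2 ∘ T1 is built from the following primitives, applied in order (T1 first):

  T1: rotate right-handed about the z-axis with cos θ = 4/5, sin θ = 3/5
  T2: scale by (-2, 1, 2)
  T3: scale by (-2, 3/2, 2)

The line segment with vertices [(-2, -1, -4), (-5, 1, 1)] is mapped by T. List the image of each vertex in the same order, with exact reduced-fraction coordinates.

T1 rotate right-handed about the z-axis with cos θ = 4/5, sin θ = 3/5: (-2, -1, -4) → (-1, -2, -4); (-5, 1, 1) → (-23/5, -11/5, 1)
T2 scale by (-2, 1, 2): (-1, -2, -4) → (2, -2, -8); (-23/5, -11/5, 1) → (46/5, -11/5, 2)
T3 scale by (-2, 3/2, 2): (2, -2, -8) → (-4, -3, -16); (46/5, -11/5, 2) → (-92/5, -33/10, 4)

image vertices: (-4, -3, -16), (-92/5, -33/10, 4)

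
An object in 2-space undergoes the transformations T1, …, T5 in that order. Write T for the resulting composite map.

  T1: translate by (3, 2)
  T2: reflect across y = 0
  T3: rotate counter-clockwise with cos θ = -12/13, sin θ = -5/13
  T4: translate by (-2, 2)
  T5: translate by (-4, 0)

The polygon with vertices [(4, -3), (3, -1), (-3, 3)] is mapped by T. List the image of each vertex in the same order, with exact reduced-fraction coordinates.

T1 translate by (3, 2): (4, -3) → (7, -1); (3, -1) → (6, 1); (-3, 3) → (0, 5)
T2 reflect across y = 0: (7, -1) → (7, 1); (6, 1) → (6, -1); (0, 5) → (0, -5)
T3 rotate counter-clockwise with cos θ = -12/13, sin θ = -5/13: (7, 1) → (-79/13, -47/13); (6, -1) → (-77/13, -18/13); (0, -5) → (-25/13, 60/13)
T4 translate by (-2, 2): (-79/13, -47/13) → (-105/13, -21/13); (-77/13, -18/13) → (-103/13, 8/13); (-25/13, 60/13) → (-51/13, 86/13)
T5 translate by (-4, 0): (-105/13, -21/13) → (-157/13, -21/13); (-103/13, 8/13) → (-155/13, 8/13); (-51/13, 86/13) → (-103/13, 86/13)

image vertices: (-157/13, -21/13), (-155/13, 8/13), (-103/13, 86/13)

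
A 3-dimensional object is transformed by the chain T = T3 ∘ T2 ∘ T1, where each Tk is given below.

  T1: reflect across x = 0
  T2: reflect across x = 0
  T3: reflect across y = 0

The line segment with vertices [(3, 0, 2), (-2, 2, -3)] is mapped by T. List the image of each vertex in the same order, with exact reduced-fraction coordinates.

T1 reflect across x = 0: (3, 0, 2) → (-3, 0, 2); (-2, 2, -3) → (2, 2, -3)
T2 reflect across x = 0: (-3, 0, 2) → (3, 0, 2); (2, 2, -3) → (-2, 2, -3)
T3 reflect across y = 0: (3, 0, 2) → (3, 0, 2); (-2, 2, -3) → (-2, -2, -3)

image vertices: (3, 0, 2), (-2, -2, -3)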